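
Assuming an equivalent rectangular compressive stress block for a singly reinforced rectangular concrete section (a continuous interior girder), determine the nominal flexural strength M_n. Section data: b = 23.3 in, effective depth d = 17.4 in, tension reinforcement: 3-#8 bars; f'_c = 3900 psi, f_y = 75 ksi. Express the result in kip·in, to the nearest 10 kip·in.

M_n ≈ 2890 kip·in

A_s = 3 × 0.79 = 2.37 in².
T = A_s f_y = 2.37 × 75 = 177.75 kips.
a = T/(0.85 f'_c b) = 177.75/(0.85 × 3.9 × 23.3) = 2.301 in.
M_n = T(d − a/2) = 177.75 × (17.4 − 1.1505) = 2888.3 kip·in.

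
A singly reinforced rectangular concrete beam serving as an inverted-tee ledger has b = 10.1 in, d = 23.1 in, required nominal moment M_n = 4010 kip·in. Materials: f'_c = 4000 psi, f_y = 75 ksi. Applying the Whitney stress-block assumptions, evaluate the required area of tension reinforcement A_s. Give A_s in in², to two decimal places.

From M_n = 0.85 f'_c a b (d − a/2):
a = d − √(d² − 2M_n/(0.85 f'_c b)) = 23.1 − √(23.1² − 2 × 4010/(0.85 × 4 × 10.1)) = 5.778 in.
A_s = 0.85 f'_c a b / f_y = 0.85 × 4 × 5.778 × 10.1 / 75 = 2.646 in².

A_s ≈ 2.65 in²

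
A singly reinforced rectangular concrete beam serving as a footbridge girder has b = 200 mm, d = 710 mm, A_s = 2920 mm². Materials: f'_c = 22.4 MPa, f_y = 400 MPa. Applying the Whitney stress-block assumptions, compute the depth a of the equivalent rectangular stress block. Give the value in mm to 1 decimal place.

T = A_s f_y = 2920 × 400 = 1168000 N = 1168 kN.
Setting C = 0.85 f'_c a b equal to T: a = 1168000/(0.85 × 22.4 × 200) = 306.7 mm.

a ≈ 306.7 mm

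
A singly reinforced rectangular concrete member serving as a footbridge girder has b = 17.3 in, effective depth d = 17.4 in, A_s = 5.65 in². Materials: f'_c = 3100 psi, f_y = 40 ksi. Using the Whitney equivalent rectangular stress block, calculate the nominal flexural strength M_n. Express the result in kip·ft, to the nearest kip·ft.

M_n ≈ 281 kip·ft

T = A_s f_y = 5.65 × 40 = 226 kips.
a = T/(0.85 f'_c b) = 226/(0.85 × 3.1 × 17.3) = 4.958 in.
M_n = T(d − a/2) = 226 × (17.4 − 2.479) = 3372.1 kip·in = 3372.1/12 = 281.01 kip·ft.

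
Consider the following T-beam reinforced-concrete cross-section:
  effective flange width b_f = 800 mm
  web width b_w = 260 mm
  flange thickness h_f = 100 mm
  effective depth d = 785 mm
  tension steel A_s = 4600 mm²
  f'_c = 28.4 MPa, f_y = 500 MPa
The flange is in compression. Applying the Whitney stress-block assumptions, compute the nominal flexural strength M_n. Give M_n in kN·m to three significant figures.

Tension: T = A_s f_y = 4600 × 500 = 2300000 N.
Try a within the flange: a = T/(0.85 f'_c b_f) = 2300000/(0.85 × 28.4 × 800) = 119.10 mm.
a = 119.10 > h_f = 100 mm: the block extends into the web. Split into flange-overhang and web parts.
C_f = 0.85 f'_c (b_f − b_w) h_f = 0.85 × 28.4 × (800 − 260) × 100 = 1303560 N.
Remaining web compression depth: a_w = (T − C_f)/(0.85 f'_c b_w) = (2300000 − 1303560)/(0.85 × 28.4 × 260) = 158.76 mm.
M_n = C_f(d − h_f/2) + (T − C_f)(d − a_w/2) = 1303560 × (785 − 50) + 996440 × (785 − 79.38) = 958.12 + 703.11 = 1661.23 × 10⁶ N·mm.
M_n = 1661.23 kN·m.

M_n ≈ 1660 kN·m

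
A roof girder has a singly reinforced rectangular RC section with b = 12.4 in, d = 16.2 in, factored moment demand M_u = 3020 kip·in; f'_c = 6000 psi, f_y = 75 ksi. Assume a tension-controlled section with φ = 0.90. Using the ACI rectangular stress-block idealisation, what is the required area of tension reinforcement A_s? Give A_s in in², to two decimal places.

A_s ≈ 3.12 in²

M_n = M_u/φ = 3020/0.90 = 3355.56 kip·in.
From M_n = 0.85 f'_c a b (d − a/2):
a = d − √(d² − 2M_n/(0.85 f'_c b)) = 16.2 − √(16.2² − 2 × 3355.56/(0.85 × 6 × 12.4)) = 3.697 in.
A_s = 0.85 f'_c a b / f_y = 0.85 × 6 × 3.697 × 12.4 / 75 = 3.117 in².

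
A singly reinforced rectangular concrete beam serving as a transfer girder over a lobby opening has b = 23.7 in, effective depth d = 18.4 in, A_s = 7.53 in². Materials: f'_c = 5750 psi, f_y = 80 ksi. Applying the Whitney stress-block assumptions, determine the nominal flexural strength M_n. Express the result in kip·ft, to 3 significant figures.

M_n ≈ 793 kip·ft

T = A_s f_y = 7.53 × 80 = 602.4 kips.
a = T/(0.85 f'_c b) = 602.4/(0.85 × 5.75 × 23.7) = 5.201 in.
M_n = T(d − a/2) = 602.4 × (18.4 − 2.6005) = 9517.6 kip·in = 9517.6/12 = 793.13 kip·ft.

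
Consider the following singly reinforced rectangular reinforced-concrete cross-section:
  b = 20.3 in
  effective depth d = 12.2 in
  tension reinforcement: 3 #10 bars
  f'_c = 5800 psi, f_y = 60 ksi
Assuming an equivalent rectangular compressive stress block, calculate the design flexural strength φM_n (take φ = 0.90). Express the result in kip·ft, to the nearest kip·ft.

A_s = 3 × 1.27 = 3.81 in².
T = A_s f_y = 3.81 × 60 = 228.6 kips.
a = T/(0.85 f'_c b) = 228.6/(0.85 × 5.8 × 20.3) = 2.284 in.
M_n = T(d − a/2) = 228.6 × (12.2 − 1.142) = 2527.9 kip·in = 2527.9/12 = 210.66 kip·ft.
φM_n = 0.90 × 210.66 = 189.59 kip·ft.

φM_n ≈ 190 kip·ft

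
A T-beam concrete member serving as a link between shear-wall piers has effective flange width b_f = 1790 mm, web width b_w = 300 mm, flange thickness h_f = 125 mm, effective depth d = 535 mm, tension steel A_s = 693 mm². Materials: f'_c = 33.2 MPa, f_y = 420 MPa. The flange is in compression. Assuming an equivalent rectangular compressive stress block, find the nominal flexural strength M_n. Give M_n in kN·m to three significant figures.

M_n ≈ 155 kN·m

Tension: T = A_s f_y = 693 × 420 = 291060 N.
Try a within the flange: a = T/(0.85 f'_c b_f) = 291060/(0.85 × 33.2 × 1790) = 5.76 mm.
Since a = 5.76 ≤ h_f = 125 mm, the stress block lies entirely in the flange; analyse as a rectangular beam of width b_f.
M_n = T(d − a/2) = 291060 × (535 − 2.88) = 154.88 × 10⁶ N·mm.
M_n = 154.88 kN·m.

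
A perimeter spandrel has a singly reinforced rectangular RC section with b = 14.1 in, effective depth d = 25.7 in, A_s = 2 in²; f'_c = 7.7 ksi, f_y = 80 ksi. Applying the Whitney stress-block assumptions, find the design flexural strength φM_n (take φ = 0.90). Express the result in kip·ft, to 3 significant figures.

T = A_s f_y = 2 × 80 = 160 kips.
a = T/(0.85 f'_c b) = 160/(0.85 × 7.7 × 14.1) = 1.734 in.
M_n = T(d − a/2) = 160 × (25.7 − 0.867) = 3973.3 kip·in = 3973.3/12 = 331.11 kip·ft.
φM_n = 0.90 × 331.11 = 298.00 kip·ft.

φM_n ≈ 298 kip·ft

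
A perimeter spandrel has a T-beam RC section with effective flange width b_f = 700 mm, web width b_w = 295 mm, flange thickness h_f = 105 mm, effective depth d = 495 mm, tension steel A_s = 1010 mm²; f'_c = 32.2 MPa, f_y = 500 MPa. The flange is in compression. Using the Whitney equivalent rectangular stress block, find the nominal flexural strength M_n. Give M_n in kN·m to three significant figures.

M_n ≈ 243 kN·m

Tension: T = A_s f_y = 1010 × 500 = 505000 N.
Try a within the flange: a = T/(0.85 f'_c b_f) = 505000/(0.85 × 32.2 × 700) = 26.36 mm.
Since a = 26.36 ≤ h_f = 105 mm, the stress block lies entirely in the flange; analyse as a rectangular beam of width b_f.
M_n = T(d − a/2) = 505000 × (495 − 13.18) = 243.32 × 10⁶ N·mm.
M_n = 243.32 kN·m.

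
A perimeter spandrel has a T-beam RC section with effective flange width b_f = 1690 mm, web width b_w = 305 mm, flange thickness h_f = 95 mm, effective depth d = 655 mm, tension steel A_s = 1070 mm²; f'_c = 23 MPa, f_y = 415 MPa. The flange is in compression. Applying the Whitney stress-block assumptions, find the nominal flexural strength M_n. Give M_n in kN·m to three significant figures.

M_n ≈ 288 kN·m

Tension: T = A_s f_y = 1070 × 415 = 444050 N.
Try a within the flange: a = T/(0.85 f'_c b_f) = 444050/(0.85 × 23 × 1690) = 13.44 mm.
Since a = 13.44 ≤ h_f = 95 mm, the stress block lies entirely in the flange; analyse as a rectangular beam of width b_f.
M_n = T(d − a/2) = 444050 × (655 − 6.72) = 287.87 × 10⁶ N·mm.
M_n = 287.87 kN·m.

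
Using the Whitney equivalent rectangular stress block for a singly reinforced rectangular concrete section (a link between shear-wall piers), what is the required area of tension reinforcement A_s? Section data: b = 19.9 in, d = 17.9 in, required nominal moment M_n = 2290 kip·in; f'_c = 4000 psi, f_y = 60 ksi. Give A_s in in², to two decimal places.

A_s ≈ 2.26 in²

From M_n = 0.85 f'_c a b (d − a/2):
a = d − √(d² − 2M_n/(0.85 f'_c b)) = 17.9 − √(17.9² − 2 × 2290/(0.85 × 4 × 19.9)) = 2.003 in.
A_s = 0.85 f'_c a b / f_y = 0.85 × 4 × 2.003 × 19.9 / 60 = 2.259 in².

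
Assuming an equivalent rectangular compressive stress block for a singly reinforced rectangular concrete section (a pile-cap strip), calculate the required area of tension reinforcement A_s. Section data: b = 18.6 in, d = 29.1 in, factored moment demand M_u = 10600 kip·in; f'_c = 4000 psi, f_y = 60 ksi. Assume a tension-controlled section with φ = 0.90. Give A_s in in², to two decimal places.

M_n = M_u/φ = 10600/0.90 = 11777.8 kip·in.
From M_n = 0.85 f'_c a b (d − a/2):
a = d − √(d² − 2M_n/(0.85 f'_c b)) = 29.1 − √(29.1² − 2 × 11777.8/(0.85 × 4 × 18.6)) = 7.321 in.
A_s = 0.85 f'_c a b / f_y = 0.85 × 4 × 7.321 × 18.6 / 60 = 7.716 in².

A_s ≈ 7.72 in²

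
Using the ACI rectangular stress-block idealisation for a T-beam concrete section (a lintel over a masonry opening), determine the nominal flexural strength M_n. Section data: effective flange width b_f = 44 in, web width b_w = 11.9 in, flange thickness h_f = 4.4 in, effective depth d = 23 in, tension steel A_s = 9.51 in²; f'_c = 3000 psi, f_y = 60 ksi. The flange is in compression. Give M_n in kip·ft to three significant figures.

Tension: T = A_s f_y = 9.51 × 60 = 570.6 kips.
Try a within the flange: a = T/(0.85 f'_c b_f) = 570.6/(0.85 × 3 × 44) = 5.086 in.
a = 5.086 > h_f = 4.4 in: the block extends into the web. Split into flange-overhang and web parts.
C_f = 0.85 f'_c (b_f − b_w) h_f = 0.85 × 3 × (44 − 11.9) × 4.4 = 360.2 kips.
Remaining web compression depth: a_w = (T − C_f)/(0.85 f'_c b_w) = (570.6 − 360.2)/(0.85 × 3 × 11.9) = 6.934 in.
M_n = C_f(d − h_f/2) + (T − C_f)(d − a_w/2) = 360.2 × (23 − 2.2) + 210.4 × (23 − 3.467) = 7492.2 + 4109.7 = 11601.9 kip·in.
M_n = 11601.9/12 = 966.83 kip·ft.

M_n ≈ 967 kip·ft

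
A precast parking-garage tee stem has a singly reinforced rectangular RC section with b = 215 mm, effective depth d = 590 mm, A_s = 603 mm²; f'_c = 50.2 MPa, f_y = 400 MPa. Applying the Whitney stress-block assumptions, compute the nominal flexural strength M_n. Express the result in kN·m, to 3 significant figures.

M_n ≈ 139 kN·m

T = A_s f_y = 603 × 400 = 241200 N = 241.2 kN.
From C = T: a = T/(0.85 f'_c b) = 241200/(0.85 × 50.2 × 215) = 26.29 mm.
M_n = T(d − a/2) = 241.2 kN × (590 − 13.145) mm = 139.14 kN·m.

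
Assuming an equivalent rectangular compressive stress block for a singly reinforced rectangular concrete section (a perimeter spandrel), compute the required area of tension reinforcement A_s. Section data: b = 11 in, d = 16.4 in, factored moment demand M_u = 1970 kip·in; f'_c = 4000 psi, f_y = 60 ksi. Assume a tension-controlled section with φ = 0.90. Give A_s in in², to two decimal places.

M_n = M_u/φ = 1970/0.90 = 2188.89 kip·in.
From M_n = 0.85 f'_c a b (d − a/2):
a = d − √(d² − 2M_n/(0.85 f'_c b)) = 16.4 − √(16.4² − 2 × 2188.89/(0.85 × 4 × 11)) = 4.075 in.
A_s = 0.85 f'_c a b / f_y = 0.85 × 4 × 4.075 × 11 / 60 = 2.540 in².

A_s ≈ 2.54 in²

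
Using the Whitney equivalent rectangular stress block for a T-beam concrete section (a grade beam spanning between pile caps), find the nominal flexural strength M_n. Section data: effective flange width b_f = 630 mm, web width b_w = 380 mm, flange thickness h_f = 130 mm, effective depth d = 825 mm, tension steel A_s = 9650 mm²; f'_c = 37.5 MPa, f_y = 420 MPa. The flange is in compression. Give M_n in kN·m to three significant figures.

M_n ≈ 2900 kN·m

Tension: T = A_s f_y = 9650 × 420 = 4053000 N.
Try a within the flange: a = T/(0.85 f'_c b_f) = 4053000/(0.85 × 37.5 × 630) = 201.83 mm.
a = 201.83 > h_f = 130 mm: the block extends into the web. Split into flange-overhang and web parts.
C_f = 0.85 f'_c (b_f − b_w) h_f = 0.85 × 37.5 × (630 − 380) × 130 = 1035938 N.
Remaining web compression depth: a_w = (T − C_f)/(0.85 f'_c b_w) = (4053000 − 1035938)/(0.85 × 37.5 × 380) = 249.09 mm.
M_n = C_f(d − h_f/2) + (T − C_f)(d − a_w/2) = 1035938 × (825 − 65) + 3017062 × (825 − 124.545) = 787.31 + 2113.32 = 2900.63 × 10⁶ N·mm.
M_n = 2900.63 kN·m.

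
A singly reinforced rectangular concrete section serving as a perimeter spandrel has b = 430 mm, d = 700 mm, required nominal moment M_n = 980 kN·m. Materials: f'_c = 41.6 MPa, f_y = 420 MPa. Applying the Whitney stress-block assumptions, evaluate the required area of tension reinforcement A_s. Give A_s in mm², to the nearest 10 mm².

A_s ≈ 3590 mm²

With M_n = 0.85 f'_c a b (d − a/2), solve the quadratic for a:
a = d − √(d² − 2M_n/(0.85 f'_c b)) = 700 − √(700² − 2 × 980×10⁶/(0.85 × 41.6 × 430)) = 99.09 mm.
A_s = 0.85 f'_c a b / f_y = 0.85 × 41.6 × 99.09 × 430 / 420 = 3587.2 mm².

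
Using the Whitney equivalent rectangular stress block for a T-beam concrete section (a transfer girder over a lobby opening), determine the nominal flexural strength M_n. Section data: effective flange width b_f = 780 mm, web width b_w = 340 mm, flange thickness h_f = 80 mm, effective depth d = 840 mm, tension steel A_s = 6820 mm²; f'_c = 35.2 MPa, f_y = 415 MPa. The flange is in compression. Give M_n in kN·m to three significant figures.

M_n ≈ 2180 kN·m

Tension: T = A_s f_y = 6820 × 415 = 2830300 N.
Try a within the flange: a = T/(0.85 f'_c b_f) = 2830300/(0.85 × 35.2 × 780) = 121.28 mm.
a = 121.28 > h_f = 80 mm: the block extends into the web. Split into flange-overhang and web parts.
C_f = 0.85 f'_c (b_f − b_w) h_f = 0.85 × 35.2 × (780 − 340) × 80 = 1053184 N.
Remaining web compression depth: a_w = (T − C_f)/(0.85 f'_c b_w) = (2830300 − 1053184)/(0.85 × 35.2 × 340) = 174.69 mm.
M_n = C_f(d − h_f/2) + (T − C_f)(d − a_w/2) = 1053184 × (840 − 40) + 1777116 × (840 − 87.345) = 842.55 + 1337.56 = 2180.11 × 10⁶ N·mm.
M_n = 2180.11 kN·m.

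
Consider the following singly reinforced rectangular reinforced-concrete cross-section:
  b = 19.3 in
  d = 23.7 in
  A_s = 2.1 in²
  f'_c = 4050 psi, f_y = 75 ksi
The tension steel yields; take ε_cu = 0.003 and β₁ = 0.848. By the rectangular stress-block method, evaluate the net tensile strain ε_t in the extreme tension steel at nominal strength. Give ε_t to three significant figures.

a = A_s f_y/(0.85 f'_c b) = 2.371 in.
β₁ = 0.848, so c = a/β₁ = 2.371/0.848 = 2.796 in.
From the linear strain diagram with ε_cu = 0.003: ε_t = 0.003 (d − c)/c = 0.003 × (23.7 − 2.796)/2.796 = 0.0224.
Since ε_t ≥ 0.005, the section is tension-controlled.

ε_t ≈ 0.0224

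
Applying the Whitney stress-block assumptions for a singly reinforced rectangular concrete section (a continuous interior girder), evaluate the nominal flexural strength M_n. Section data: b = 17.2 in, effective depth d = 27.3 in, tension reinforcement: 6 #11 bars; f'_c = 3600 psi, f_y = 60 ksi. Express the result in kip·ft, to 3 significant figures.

A_s = 6 × 1.56 = 9.36 in².
T = A_s f_y = 9.36 × 60 = 561.6 kips.
a = T/(0.85 f'_c b) = 561.6/(0.85 × 3.6 × 17.2) = 10.670 in.
M_n = T(d − a/2) = 561.6 × (27.3 − 5.335) = 12335.5 kip·in = 12335.5/12 = 1027.96 kip·ft.

M_n ≈ 1030 kip·ft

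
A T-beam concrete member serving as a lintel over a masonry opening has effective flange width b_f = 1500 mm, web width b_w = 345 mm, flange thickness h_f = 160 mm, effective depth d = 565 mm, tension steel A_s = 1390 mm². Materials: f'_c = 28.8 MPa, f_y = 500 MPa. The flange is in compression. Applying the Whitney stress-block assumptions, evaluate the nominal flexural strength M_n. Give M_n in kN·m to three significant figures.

Tension: T = A_s f_y = 1390 × 500 = 695000 N.
Try a within the flange: a = T/(0.85 f'_c b_f) = 695000/(0.85 × 28.8 × 1500) = 18.93 mm.
Since a = 18.93 ≤ h_f = 160 mm, the stress block lies entirely in the flange; analyse as a rectangular beam of width b_f.
M_n = T(d − a/2) = 695000 × (565 − 9.465) = 386.10 × 10⁶ N·mm.
M_n = 386.10 kN·m.

M_n ≈ 386 kN·m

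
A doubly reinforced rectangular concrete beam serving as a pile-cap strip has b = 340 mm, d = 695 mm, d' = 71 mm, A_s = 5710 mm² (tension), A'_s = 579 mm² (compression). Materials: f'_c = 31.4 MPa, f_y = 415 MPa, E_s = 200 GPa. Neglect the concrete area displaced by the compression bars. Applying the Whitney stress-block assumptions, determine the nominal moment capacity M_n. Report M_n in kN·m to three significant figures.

Assume both tension and compression steel yield.
Net tension couple steel: A_s − A'_s = 5131 mm².
a = (A_s − A'_s) f_y / (0.85 f'_c b) = 2129365/(0.85 × 31.4 × 340) = 234.65 mm.
c = a/β₁ = 234.65/0.826 = 284.08 mm; ε'_s = 0.003(c − d')/c = 0.0023 ≥ f_y/E_s = 0.0021, so compression steel does yield.
M_n = (A_s − A'_s) f_y (d − a/2) + A'_s f_y (d − d') = [2129365 × (695 − 117.325) + 240285 × (695 − 71)] × 10⁻⁶ = 1230.08 + 149.94 = 1380.02 kN·m.

M_n ≈ 1380 kN·m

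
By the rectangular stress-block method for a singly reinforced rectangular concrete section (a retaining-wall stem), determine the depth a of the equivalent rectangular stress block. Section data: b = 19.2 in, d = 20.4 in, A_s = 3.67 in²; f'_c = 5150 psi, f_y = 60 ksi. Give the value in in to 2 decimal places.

a ≈ 2.62 in

T = A_s f_y = 3.67 × 60 = 220.2 kips.
a = T/(0.85 f'_c b) = 220.2/(0.85 × 5.15 × 19.2) = 2.62 in.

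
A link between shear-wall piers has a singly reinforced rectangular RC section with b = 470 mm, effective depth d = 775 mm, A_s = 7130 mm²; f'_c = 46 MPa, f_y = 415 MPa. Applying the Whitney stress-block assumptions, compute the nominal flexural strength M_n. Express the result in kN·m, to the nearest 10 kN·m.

T = A_s f_y = 7130 × 415 = 2958950 N = 2958.95 kN.
From C = T: a = T/(0.85 f'_c b) = 2958950/(0.85 × 46 × 470) = 161.01 mm.
M_n = T(d − a/2) = 2958.95 kN × (775 − 80.505) mm = 2054.98 kN·m.

M_n ≈ 2050 kN·m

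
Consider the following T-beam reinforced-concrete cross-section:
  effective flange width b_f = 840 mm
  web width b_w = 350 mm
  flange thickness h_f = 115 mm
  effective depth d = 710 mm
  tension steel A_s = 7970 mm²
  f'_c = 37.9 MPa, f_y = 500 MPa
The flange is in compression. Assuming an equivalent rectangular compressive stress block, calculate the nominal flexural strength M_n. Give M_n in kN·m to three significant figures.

M_n ≈ 2520 kN·m

Tension: T = A_s f_y = 7970 × 500 = 3985000 N.
Try a within the flange: a = T/(0.85 f'_c b_f) = 3985000/(0.85 × 37.9 × 840) = 147.26 mm.
a = 147.26 > h_f = 115 mm: the block extends into the web. Split into flange-overhang and web parts.
C_f = 0.85 f'_c (b_f − b_w) h_f = 0.85 × 37.9 × (840 − 350) × 115 = 1815315 N.
Remaining web compression depth: a_w = (T − C_f)/(0.85 f'_c b_w) = (3985000 − 1815315)/(0.85 × 37.9 × 350) = 192.43 mm.
M_n = C_f(d − h_f/2) + (T − C_f)(d − a_w/2) = 1815315 × (710 − 57.5) + 2169685 × (710 − 96.215) = 1184.49 + 1331.72 = 2516.21 × 10⁶ N·mm.
M_n = 2516.21 kN·m.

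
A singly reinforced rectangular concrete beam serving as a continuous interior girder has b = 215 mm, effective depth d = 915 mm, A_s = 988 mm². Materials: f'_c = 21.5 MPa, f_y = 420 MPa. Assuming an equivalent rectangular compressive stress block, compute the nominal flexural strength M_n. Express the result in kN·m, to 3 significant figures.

M_n ≈ 358 kN·m

T = A_s f_y = 988 × 420 = 414960 N = 414.96 kN.
From C = T: a = T/(0.85 f'_c b) = 414960/(0.85 × 21.5 × 215) = 105.61 mm.
M_n = T(d − a/2) = 414.96 kN × (915 − 52.805) mm = 357.78 kN·m.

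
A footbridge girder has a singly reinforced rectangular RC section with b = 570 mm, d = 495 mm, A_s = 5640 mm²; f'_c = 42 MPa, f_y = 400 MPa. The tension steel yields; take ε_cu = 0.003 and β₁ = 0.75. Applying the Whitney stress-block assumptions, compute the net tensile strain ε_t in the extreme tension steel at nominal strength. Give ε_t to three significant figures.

ε_t ≈ 0.00705

a = A_s f_y/(0.85 f'_c b) = 110.87 mm.
β₁ = 0.75, so c = a/β₁ = 110.87/0.75 = 147.83 mm.
From the linear strain diagram with ε_cu = 0.003: ε_t = 0.003 (d − c)/c = 0.003 × (495 − 147.83)/147.83 = 0.00705.
Since ε_t ≥ 0.005, the section is tension-controlled.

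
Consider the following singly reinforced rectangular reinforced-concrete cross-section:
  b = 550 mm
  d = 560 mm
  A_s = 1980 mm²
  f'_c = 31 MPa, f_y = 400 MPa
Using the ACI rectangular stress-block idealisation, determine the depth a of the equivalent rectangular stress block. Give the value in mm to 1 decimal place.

T = A_s f_y = 1980 × 400 = 792000 N = 792 kN.
Setting C = 0.85 f'_c a b equal to T: a = 792000/(0.85 × 31 × 550) = 54.6 mm.

a ≈ 54.6 mm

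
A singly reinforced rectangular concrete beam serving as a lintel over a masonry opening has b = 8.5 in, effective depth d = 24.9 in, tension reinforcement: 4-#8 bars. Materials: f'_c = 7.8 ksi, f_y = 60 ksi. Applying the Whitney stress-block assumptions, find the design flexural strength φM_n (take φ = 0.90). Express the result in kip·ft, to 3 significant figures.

A_s = 4 × 0.79 = 3.16 in².
T = A_s f_y = 3.16 × 60 = 189.6 kips.
a = T/(0.85 f'_c b) = 189.6/(0.85 × 7.8 × 8.5) = 3.364 in.
M_n = T(d − a/2) = 189.6 × (24.9 − 1.682) = 4402.1 kip·in = 4402.1/12 = 366.84 kip·ft.
φM_n = 0.90 × 366.84 = 330.16 kip·ft.

φM_n ≈ 330 kip·ft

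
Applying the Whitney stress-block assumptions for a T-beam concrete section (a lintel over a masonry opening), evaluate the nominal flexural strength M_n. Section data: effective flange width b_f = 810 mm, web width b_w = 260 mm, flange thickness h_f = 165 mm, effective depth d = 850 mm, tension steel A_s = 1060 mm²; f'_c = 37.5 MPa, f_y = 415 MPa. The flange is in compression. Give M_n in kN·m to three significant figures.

Tension: T = A_s f_y = 1060 × 415 = 439900 N.
Try a within the flange: a = T/(0.85 f'_c b_f) = 439900/(0.85 × 37.5 × 810) = 17.04 mm.
Since a = 17.04 ≤ h_f = 165 mm, the stress block lies entirely in the flange; analyse as a rectangular beam of width b_f.
M_n = T(d − a/2) = 439900 × (850 − 8.52) = 370.17 × 10⁶ N·mm.
M_n = 370.17 kN·m.

M_n ≈ 370 kN·m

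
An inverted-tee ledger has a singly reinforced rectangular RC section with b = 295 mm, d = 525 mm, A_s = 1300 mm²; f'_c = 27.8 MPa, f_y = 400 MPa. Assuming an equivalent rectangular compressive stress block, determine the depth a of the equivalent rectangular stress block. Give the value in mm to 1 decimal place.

a ≈ 74.6 mm

T = A_s f_y = 1300 × 400 = 520000 N = 520 kN.
Setting C = 0.85 f'_c a b equal to T: a = 520000/(0.85 × 27.8 × 295) = 74.6 mm.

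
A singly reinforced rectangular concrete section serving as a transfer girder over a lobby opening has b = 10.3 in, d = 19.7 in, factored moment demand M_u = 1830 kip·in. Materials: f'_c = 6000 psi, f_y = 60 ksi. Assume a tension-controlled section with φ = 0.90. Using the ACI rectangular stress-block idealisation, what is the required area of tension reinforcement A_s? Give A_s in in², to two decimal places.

M_n = M_u/φ = 1830/0.90 = 2033.33 kip·in.
From M_n = 0.85 f'_c a b (d − a/2):
a = d − √(d² − 2M_n/(0.85 f'_c b)) = 19.7 − √(19.7² − 2 × 2033.33/(0.85 × 6 × 10.3)) = 2.074 in.
A_s = 0.85 f'_c a b / f_y = 0.85 × 6 × 2.074 × 10.3 / 60 = 1.816 in².

A_s ≈ 1.82 in²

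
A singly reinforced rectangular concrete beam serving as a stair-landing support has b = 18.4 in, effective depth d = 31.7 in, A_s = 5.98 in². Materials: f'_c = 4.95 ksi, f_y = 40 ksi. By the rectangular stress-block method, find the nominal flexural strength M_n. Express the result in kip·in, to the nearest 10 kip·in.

M_n ≈ 7210 kip·in

T = A_s f_y = 5.98 × 40 = 239.2 kips.
a = T/(0.85 f'_c b) = 239.2/(0.85 × 4.95 × 18.4) = 3.090 in.
M_n = T(d − a/2) = 239.2 × (31.7 − 1.545) = 7213.1 kip·in.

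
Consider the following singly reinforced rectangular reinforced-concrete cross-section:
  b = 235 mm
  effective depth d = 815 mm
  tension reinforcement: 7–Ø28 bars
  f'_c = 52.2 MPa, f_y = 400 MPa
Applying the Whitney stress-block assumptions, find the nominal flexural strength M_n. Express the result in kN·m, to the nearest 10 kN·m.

A_s = 7 × 616 = 4312 mm².
T = A_s f_y = 4312 × 400 = 1724800 N = 1724.8 kN.
From C = T: a = T/(0.85 f'_c b) = 1724800/(0.85 × 52.2 × 235) = 165.42 mm.
M_n = T(d − a/2) = 1724.8 kN × (815 − 82.71) mm = 1263.05 kN·m.

M_n ≈ 1260 kN·m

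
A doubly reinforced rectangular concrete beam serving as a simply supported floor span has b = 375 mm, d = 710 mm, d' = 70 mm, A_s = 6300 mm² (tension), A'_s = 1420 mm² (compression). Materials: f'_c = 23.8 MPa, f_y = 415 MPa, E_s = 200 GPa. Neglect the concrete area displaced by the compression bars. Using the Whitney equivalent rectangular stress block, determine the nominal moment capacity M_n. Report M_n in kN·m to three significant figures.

Assume both tension and compression steel yield.
Net tension couple steel: A_s − A'_s = 4880 mm².
a = (A_s − A'_s) f_y / (0.85 f'_c b) = 2025200/(0.85 × 23.8 × 375) = 266.96 mm.
c = a/β₁ = 266.96/0.85 = 314.07 mm; ε'_s = 0.003(c − d')/c = 0.0023 ≥ f_y/E_s = 0.0021, so compression steel does yield.
M_n = (A_s − A'_s) f_y (d − a/2) + A'_s f_y (d − d') = [2025200 × (710 − 133.48) + 589300 × (710 − 70)] × 10⁻⁶ = 1167.57 + 377.15 = 1544.72 kN·m.

M_n ≈ 1540 kN·m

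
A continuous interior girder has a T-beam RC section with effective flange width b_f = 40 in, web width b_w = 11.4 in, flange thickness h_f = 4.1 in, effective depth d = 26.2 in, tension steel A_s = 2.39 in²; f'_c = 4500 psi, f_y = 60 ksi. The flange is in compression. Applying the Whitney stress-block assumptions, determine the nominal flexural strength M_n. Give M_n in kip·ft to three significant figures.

M_n ≈ 307 kip·ft

Tension: T = A_s f_y = 2.39 × 60 = 143.4 kips.
Try a within the flange: a = T/(0.85 f'_c b_f) = 143.4/(0.85 × 4.5 × 40) = 0.937 in.
Since a = 0.937 ≤ h_f = 4.1 in, the stress block lies entirely in the flange; analyse as a rectangular beam of width b_f.
M_n = T(d − a/2) = 143.4 × (26.2 − 0.4685) = 3689.9 kip·in.
M_n = 3689.9/12 = 307.49 kip·ft.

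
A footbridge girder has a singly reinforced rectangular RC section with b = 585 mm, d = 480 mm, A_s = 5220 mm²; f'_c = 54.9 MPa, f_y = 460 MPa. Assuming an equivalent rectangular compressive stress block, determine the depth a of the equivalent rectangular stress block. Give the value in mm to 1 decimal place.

T = A_s f_y = 5220 × 460 = 2401200 N = 2401.2 kN.
Setting C = 0.85 f'_c a b equal to T: a = 2401200/(0.85 × 54.9 × 585) = 88.0 mm.

a ≈ 88.0 mm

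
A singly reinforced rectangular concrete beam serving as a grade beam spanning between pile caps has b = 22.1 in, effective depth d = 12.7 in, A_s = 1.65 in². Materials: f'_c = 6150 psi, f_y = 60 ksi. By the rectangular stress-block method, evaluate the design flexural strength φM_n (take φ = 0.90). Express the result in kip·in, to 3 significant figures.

T = A_s f_y = 1.65 × 60 = 99 kips.
a = T/(0.85 f'_c b) = 99/(0.85 × 6.15 × 22.1) = 0.857 in.
M_n = T(d − a/2) = 99 × (12.7 − 0.4285) = 1214.9 kip·in.
φM_n = 0.90 × 1214.9 = 1093.4 kip·in.

φM_n ≈ 1090 kip·in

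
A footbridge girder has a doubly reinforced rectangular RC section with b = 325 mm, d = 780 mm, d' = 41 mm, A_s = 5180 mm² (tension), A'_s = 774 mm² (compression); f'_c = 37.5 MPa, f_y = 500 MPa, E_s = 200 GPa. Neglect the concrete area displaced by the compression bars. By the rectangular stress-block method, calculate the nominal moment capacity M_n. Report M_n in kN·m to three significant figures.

Assume both tension and compression steel yield.
Net tension couple steel: A_s − A'_s = 4406 mm².
a = (A_s − A'_s) f_y / (0.85 f'_c b) = 2203000/(0.85 × 37.5 × 325) = 212.66 mm.
c = a/β₁ = 212.66/0.782 = 271.94 mm; ε'_s = 0.003(c − d')/c = 0.0025 ≥ f_y/E_s = 0.0025, so compression steel does yield.
M_n = (A_s − A'_s) f_y (d − a/2) + A'_s f_y (d − d') = [2203000 × (780 − 106.33) + 387000 × (780 − 41)] × 10⁻⁶ = 1484.10 + 285.99 = 1770.09 kN·m.

M_n ≈ 1770 kN·m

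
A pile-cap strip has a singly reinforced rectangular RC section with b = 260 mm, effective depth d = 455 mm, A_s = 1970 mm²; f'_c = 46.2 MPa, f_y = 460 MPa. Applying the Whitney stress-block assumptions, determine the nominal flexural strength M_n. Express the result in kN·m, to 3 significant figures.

M_n ≈ 372 kN·m

T = A_s f_y = 1970 × 460 = 906200 N = 906.2 kN.
From C = T: a = T/(0.85 f'_c b) = 906200/(0.85 × 46.2 × 260) = 88.75 mm.
M_n = T(d − a/2) = 906.2 kN × (455 − 44.375) mm = 372.11 kN·m.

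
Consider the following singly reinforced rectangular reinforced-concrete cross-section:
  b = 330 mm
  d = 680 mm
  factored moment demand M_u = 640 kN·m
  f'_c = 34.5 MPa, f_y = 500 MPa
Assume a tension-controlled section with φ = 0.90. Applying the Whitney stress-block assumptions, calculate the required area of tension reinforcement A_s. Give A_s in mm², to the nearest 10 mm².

A_s ≈ 2290 mm²

M_n = M_u/φ = 640/0.90 = 711.111 kN·m.
With M_n = 0.85 f'_c a b (d − a/2), solve the quadratic for a:
a = d − √(d² − 2M_n/(0.85 f'_c b)) = 680 − √(680² − 2 × 711.111×10⁶/(0.85 × 34.5 × 330)) = 118.36 mm.
A_s = 0.85 f'_c a b / f_y = 0.85 × 34.5 × 118.36 × 330 / 500 = 2290.8 mm².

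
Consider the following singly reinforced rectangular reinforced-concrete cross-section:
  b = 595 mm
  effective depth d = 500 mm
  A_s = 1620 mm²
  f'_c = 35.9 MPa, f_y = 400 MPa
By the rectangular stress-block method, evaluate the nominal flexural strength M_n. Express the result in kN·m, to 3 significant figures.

T = A_s f_y = 1620 × 400 = 648000 N = 648 kN.
From C = T: a = T/(0.85 f'_c b) = 648000/(0.85 × 35.9 × 595) = 35.69 mm.
M_n = T(d − a/2) = 648 kN × (500 − 17.845) mm = 312.44 kN·m.

M_n ≈ 312 kN·m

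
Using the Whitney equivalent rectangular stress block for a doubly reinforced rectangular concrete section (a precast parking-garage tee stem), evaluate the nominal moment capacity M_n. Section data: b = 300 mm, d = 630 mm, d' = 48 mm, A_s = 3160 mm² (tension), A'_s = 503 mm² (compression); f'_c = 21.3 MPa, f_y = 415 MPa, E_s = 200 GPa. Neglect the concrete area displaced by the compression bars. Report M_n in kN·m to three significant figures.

Assume both tension and compression steel yield.
Net tension couple steel: A_s − A'_s = 2657 mm².
a = (A_s − A'_s) f_y / (0.85 f'_c b) = 1102655/(0.85 × 21.3 × 300) = 203.01 mm.
c = a/β₁ = 203.01/0.85 = 238.84 mm; ε'_s = 0.003(c − d')/c = 0.0024 ≥ f_y/E_s = 0.0021, so compression steel does yield.
M_n = (A_s − A'_s) f_y (d − a/2) + A'_s f_y (d − d') = [1102655 × (630 − 101.505) + 208745 × (630 − 48)] × 10⁻⁶ = 582.75 + 121.49 = 704.24 kN·m.

M_n ≈ 704 kN·m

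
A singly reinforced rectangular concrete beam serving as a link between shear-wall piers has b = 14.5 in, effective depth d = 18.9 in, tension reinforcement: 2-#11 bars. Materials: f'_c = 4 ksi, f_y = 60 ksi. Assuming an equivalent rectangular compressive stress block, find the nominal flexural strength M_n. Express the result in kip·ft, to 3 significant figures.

A_s = 2 × 1.56 = 3.12 in².
T = A_s f_y = 3.12 × 60 = 187.2 kips.
a = T/(0.85 f'_c b) = 187.2/(0.85 × 4 × 14.5) = 3.797 in.
M_n = T(d − a/2) = 187.2 × (18.9 − 1.8985) = 3182.7 kip·in = 3182.7/12 = 265.23 kip·ft.

M_n ≈ 265 kip·ft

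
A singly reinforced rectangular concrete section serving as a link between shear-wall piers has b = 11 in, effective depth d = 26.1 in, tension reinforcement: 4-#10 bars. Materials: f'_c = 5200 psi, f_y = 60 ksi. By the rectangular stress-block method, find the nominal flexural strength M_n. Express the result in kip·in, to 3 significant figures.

A_s = 4 × 1.27 = 5.08 in².
T = A_s f_y = 5.08 × 60 = 304.8 kips.
a = T/(0.85 f'_c b) = 304.8/(0.85 × 5.2 × 11) = 6.269 in.
M_n = T(d − a/2) = 304.8 × (26.1 − 3.1345) = 6999.9 kip·in.

M_n ≈ 7000 kip·in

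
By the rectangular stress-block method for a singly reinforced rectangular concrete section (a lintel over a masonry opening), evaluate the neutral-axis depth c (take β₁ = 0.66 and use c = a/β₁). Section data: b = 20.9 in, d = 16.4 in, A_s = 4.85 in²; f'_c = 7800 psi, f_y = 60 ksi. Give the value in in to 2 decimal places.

T = A_s f_y = 4.85 × 60 = 291 kips.
a = T/(0.85 f'_c b) = 291/(0.85 × 7.8 × 20.9) = 2.1001 in.
With β₁ = 0.66, c = a/β₁ = 2.1001/0.66 = 3.18 in.

c ≈ 3.18 in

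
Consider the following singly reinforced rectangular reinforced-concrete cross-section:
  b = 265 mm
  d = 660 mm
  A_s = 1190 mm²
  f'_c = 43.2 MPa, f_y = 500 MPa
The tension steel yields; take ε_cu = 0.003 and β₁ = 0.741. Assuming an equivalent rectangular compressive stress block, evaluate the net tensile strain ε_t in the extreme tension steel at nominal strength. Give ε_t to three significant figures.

ε_t ≈ 0.0210

a = A_s f_y/(0.85 f'_c b) = 61.15 mm.
β₁ = 0.741, so c = a/β₁ = 61.15/0.741 = 82.52 mm.
From the linear strain diagram with ε_cu = 0.003: ε_t = 0.003 (d − c)/c = 0.003 × (660 − 82.52)/82.52 = 0.0210.
Since ε_t ≥ 0.005, the section is tension-controlled.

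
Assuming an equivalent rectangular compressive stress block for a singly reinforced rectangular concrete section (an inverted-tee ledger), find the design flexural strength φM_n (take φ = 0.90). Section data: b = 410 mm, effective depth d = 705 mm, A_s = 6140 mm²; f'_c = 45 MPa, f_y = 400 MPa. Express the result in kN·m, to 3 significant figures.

φM_n ≈ 1390 kN·m

T = A_s f_y = 6140 × 400 = 2456000 N = 2456 kN.
From C = T: a = T/(0.85 f'_c b) = 2456000/(0.85 × 45 × 410) = 156.61 mm.
M_n = T(d − a/2) = 2456 kN × (705 − 78.305) mm = 1539.16 kN·m.
φM_n = 0.90 × 1539.16 = 1385.24 kN·m.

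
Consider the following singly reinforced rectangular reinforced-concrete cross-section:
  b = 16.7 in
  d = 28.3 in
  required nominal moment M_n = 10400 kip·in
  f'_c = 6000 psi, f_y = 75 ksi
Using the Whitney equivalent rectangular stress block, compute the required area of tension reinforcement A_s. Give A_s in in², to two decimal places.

From M_n = 0.85 f'_c a b (d − a/2):
a = d − √(d² − 2M_n/(0.85 f'_c b)) = 28.3 − √(28.3² − 2 × 10400/(0.85 × 6 × 16.7)) = 4.706 in.
A_s = 0.85 f'_c a b / f_y = 0.85 × 6 × 4.706 × 16.7 / 75 = 5.344 in².

A_s ≈ 5.34 in²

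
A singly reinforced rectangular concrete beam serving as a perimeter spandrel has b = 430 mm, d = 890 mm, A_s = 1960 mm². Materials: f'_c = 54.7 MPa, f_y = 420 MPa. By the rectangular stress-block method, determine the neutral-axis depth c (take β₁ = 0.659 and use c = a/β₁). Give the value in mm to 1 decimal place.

c ≈ 62.5 mm

T = A_s f_y = 1960 × 420 = 823200 N = 823.2 kN.
Setting C = 0.85 f'_c a b equal to T: a = 823200/(0.85 × 54.7 × 430) = 41.175 mm.
With β₁ = 0.659, c = a/β₁ = 41.175/0.659 = 62.5 mm.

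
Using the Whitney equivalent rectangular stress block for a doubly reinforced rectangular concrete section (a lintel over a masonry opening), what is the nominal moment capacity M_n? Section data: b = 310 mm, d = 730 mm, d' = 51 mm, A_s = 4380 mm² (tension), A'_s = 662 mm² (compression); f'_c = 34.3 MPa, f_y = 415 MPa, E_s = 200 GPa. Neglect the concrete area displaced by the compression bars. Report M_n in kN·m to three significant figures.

M_n ≈ 1180 kN·m

Assume both tension and compression steel yield.
Net tension couple steel: A_s − A'_s = 3718 mm².
a = (A_s − A'_s) f_y / (0.85 f'_c b) = 1542970/(0.85 × 34.3 × 310) = 170.72 mm.
c = a/β₁ = 170.72/0.805 = 212.07 mm; ε'_s = 0.003(c − d')/c = 0.0023 ≥ f_y/E_s = 0.0021, so compression steel does yield.
M_n = (A_s − A'_s) f_y (d − a/2) + A'_s f_y (d − d') = [1542970 × (730 − 85.36) + 274730 × (730 − 51)] × 10⁻⁶ = 994.66 + 186.54 = 1181.20 kN·m.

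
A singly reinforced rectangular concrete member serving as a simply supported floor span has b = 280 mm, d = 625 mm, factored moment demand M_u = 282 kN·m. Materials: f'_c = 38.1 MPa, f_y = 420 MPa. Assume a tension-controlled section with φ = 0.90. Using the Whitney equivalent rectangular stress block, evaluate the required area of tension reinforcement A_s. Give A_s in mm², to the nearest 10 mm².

M_n = M_u/φ = 282/0.90 = 313.333 kN·m.
With M_n = 0.85 f'_c a b (d − a/2), solve the quadratic for a:
a = d − √(d² − 2M_n/(0.85 f'_c b)) = 625 − √(625² − 2 × 313.333×10⁶/(0.85 × 38.1 × 280)) = 57.98 mm.
A_s = 0.85 f'_c a b / f_y = 0.85 × 38.1 × 57.98 × 280 / 420 = 1251.8 mm².

A_s ≈ 1250 mm²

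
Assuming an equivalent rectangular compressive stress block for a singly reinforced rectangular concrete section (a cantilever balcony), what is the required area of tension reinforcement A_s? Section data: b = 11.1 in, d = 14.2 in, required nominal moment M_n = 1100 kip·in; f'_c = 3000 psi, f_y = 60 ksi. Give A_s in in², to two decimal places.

A_s ≈ 1.45 in²

From M_n = 0.85 f'_c a b (d − a/2):
a = d − √(d² − 2M_n/(0.85 f'_c b)) = 14.2 − √(14.2² − 2 × 1100/(0.85 × 3 × 11.1)) = 3.068 in.
A_s = 0.85 f'_c a b / f_y = 0.85 × 3 × 3.068 × 11.1 / 60 = 1.447 in².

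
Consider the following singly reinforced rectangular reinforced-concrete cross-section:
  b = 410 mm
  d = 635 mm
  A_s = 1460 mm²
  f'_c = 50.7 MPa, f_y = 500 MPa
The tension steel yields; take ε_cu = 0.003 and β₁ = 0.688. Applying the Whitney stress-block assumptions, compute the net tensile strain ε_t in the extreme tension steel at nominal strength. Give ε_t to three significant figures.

ε_t ≈ 0.0287

a = A_s f_y/(0.85 f'_c b) = 41.32 mm.
β₁ = 0.688, so c = a/β₁ = 41.32/0.688 = 60.06 mm.
From the linear strain diagram with ε_cu = 0.003: ε_t = 0.003 (d − c)/c = 0.003 × (635 − 60.06)/60.06 = 0.0287.
Since ε_t ≥ 0.005, the section is tension-controlled.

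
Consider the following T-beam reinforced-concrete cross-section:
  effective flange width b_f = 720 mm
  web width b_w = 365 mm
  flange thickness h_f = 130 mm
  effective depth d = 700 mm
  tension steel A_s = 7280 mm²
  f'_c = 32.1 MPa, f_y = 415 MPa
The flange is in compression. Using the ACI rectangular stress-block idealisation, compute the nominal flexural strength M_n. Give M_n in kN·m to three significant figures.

Tension: T = A_s f_y = 7280 × 415 = 3021200 N.
Try a within the flange: a = T/(0.85 f'_c b_f) = 3021200/(0.85 × 32.1 × 720) = 153.79 mm.
a = 153.79 > h_f = 130 mm: the block extends into the web. Split into flange-overhang and web parts.
C_f = 0.85 f'_c (b_f − b_w) h_f = 0.85 × 32.1 × (720 − 365) × 130 = 1259203 N.
Remaining web compression depth: a_w = (T − C_f)/(0.85 f'_c b_w) = (3021200 − 1259203)/(0.85 × 32.1 × 365) = 176.92 mm.
M_n = C_f(d − h_f/2) + (T − C_f)(d − a_w/2) = 1259203 × (700 − 65) + 1761997 × (700 − 88.46) = 799.59 + 1077.53 = 1877.12 × 10⁶ N·mm.
M_n = 1877.12 kN·m.

M_n ≈ 1880 kN·m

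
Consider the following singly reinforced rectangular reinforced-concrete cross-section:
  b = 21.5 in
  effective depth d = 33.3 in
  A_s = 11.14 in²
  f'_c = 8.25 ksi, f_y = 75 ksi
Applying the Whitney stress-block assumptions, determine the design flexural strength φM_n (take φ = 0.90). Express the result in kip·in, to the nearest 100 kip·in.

T = A_s f_y = 11.14 × 75 = 835.5 kips.
a = T/(0.85 f'_c b) = 835.5/(0.85 × 8.25 × 21.5) = 5.542 in.
M_n = T(d − a/2) = 835.5 × (33.3 − 2.771) = 25507.0 kip·in.
φM_n = 0.90 × 25507.0 = 22956.3 kip·in.

φM_n ≈ 23000 kip·in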